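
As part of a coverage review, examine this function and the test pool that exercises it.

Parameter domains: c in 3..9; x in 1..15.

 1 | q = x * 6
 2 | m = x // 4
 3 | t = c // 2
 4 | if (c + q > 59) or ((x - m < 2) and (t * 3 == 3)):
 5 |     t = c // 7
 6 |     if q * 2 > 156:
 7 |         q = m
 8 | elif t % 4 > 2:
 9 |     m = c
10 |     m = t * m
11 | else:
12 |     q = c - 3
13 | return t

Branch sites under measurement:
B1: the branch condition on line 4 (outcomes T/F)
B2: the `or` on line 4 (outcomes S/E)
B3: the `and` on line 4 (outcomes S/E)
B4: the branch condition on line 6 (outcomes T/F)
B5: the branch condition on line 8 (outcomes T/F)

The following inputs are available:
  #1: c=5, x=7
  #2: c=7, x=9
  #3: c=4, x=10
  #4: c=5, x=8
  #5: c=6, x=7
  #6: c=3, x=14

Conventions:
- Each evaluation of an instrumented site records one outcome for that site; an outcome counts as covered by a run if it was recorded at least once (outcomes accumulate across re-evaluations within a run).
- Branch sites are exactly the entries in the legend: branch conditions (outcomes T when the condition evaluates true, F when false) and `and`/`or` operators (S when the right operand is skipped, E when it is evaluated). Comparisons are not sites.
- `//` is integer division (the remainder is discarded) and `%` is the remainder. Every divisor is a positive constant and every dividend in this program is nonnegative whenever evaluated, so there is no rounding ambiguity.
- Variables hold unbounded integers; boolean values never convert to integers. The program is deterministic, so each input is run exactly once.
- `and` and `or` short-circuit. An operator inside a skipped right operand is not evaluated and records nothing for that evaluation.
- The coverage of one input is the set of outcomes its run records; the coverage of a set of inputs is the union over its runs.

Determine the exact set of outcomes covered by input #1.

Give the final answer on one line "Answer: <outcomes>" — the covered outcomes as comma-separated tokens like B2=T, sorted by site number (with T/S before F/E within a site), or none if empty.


Simulating input #1 (c=5, x=7) step by step:
  B2->E, B3->S, B1->F, B5->F
collecting distinct outcomes: B1=F, B2=E, B3=S, B5=F
Answer: B1=F, B2=E, B3=S, B5=F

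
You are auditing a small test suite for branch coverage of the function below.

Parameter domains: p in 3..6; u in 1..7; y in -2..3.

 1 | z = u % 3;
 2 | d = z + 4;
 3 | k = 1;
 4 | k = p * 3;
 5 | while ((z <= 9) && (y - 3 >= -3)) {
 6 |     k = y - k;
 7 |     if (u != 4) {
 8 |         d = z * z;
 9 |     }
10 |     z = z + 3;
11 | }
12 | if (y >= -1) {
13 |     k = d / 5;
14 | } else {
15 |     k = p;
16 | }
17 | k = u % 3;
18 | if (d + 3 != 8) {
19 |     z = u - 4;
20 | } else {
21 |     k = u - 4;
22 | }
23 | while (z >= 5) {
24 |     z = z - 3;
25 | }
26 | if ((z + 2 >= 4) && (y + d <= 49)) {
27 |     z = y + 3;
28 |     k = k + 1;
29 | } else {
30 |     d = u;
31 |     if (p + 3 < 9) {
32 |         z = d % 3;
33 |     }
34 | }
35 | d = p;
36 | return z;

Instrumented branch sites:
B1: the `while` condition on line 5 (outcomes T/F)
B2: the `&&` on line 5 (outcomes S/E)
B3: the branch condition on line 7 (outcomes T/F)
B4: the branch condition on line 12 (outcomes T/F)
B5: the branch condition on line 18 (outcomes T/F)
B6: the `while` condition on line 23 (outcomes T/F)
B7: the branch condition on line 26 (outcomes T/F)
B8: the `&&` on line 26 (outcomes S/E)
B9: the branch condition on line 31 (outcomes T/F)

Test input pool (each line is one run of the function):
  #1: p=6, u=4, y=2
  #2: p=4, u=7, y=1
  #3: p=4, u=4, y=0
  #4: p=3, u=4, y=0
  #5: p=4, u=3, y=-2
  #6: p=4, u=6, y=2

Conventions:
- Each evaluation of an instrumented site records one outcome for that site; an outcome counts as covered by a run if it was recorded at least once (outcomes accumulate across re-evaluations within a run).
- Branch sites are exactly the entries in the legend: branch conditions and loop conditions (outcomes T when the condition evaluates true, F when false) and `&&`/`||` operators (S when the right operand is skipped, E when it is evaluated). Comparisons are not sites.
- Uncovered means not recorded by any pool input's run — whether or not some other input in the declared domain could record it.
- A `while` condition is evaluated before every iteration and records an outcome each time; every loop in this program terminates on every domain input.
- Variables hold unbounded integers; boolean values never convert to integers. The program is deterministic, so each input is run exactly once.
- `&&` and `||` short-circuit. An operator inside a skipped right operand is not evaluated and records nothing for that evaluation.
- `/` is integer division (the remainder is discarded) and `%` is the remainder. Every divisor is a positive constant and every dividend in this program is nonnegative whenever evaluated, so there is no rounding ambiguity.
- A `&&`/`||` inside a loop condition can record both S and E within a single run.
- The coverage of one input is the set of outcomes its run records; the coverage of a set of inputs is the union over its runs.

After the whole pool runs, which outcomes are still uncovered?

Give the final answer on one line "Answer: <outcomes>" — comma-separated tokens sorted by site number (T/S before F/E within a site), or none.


input #1 (p=6, u=4, y=2): events B2->E, B1->T, B3->F, B2->E, B1->T, B3->F, B2->E, B1->T, B3->F, B2->S, B1->F, B4->T, B5->F, B6->T, ...; covers B1=T, B1=F, B2=S, B2=E, B3=F, B4=T, B5=F, B6=T, B6=F, B7=T, B8=E
input #2 (p=4, u=7, y=1): events B2->E, B1->T, B3->T, B2->E, B1->T, B3->T, B2->E, B1->T, B3->T, B2->S, B1->F, B4->T, B5->T, B6->F, ...; covers B1=T, B1=F, B2=S, B2=E, B3=T, B4=T, B5=T, B6=F, B7=F, B8=E, B9=T
input #3 (p=4, u=4, y=0): events B2->E, B1->T, B3->F, B2->E, B1->T, B3->F, B2->E, B1->T, B3->F, B2->S, B1->F, B4->T, B5->F, B6->T, ...; covers B1=T, B1=F, B2=S, B2=E, B3=F, B4=T, B5=F, B6=T, B6=F, B7=T, B8=E
input #4 (p=3, u=4, y=0): events B2->E, B1->T, B3->F, B2->E, B1->T, B3->F, B2->E, B1->T, B3->F, B2->S, B1->F, B4->T, B5->F, B6->T, ...; covers B1=T, B1=F, B2=S, B2=E, B3=F, B4=T, B5=F, B6=T, B6=F, B7=T, B8=E
input #5 (p=4, u=3, y=-2): events B2->E, B1->F, B4->F, B5->T, B6->F, B8->S, B7->F, B9->T; covers B1=F, B2=E, B4=F, B5=T, B6=F, B7=F, B8=S, B9=T
input #6 (p=4, u=6, y=2): events B2->E, B1->T, B3->T, B2->E, B1->T, B3->T, B2->E, B1->T, B3->T, B2->E, B1->T, B3->T, B2->S, B1->F, ...; covers B1=T, B1=F, B2=S, B2=E, B3=T, B4=T, B5=T, B6=F, B7=F, B8=E, B9=T
union over the pool: B1=T, B1=F, B2=S, B2=E, B3=T, B3=F, B4=T, B4=F, B5=T, B5=F, B6=T, B6=F, B7=T, B7=F, B8=S, B8=E, B9=T
uncovered (1 of 18): B9=F
Answer: B9=F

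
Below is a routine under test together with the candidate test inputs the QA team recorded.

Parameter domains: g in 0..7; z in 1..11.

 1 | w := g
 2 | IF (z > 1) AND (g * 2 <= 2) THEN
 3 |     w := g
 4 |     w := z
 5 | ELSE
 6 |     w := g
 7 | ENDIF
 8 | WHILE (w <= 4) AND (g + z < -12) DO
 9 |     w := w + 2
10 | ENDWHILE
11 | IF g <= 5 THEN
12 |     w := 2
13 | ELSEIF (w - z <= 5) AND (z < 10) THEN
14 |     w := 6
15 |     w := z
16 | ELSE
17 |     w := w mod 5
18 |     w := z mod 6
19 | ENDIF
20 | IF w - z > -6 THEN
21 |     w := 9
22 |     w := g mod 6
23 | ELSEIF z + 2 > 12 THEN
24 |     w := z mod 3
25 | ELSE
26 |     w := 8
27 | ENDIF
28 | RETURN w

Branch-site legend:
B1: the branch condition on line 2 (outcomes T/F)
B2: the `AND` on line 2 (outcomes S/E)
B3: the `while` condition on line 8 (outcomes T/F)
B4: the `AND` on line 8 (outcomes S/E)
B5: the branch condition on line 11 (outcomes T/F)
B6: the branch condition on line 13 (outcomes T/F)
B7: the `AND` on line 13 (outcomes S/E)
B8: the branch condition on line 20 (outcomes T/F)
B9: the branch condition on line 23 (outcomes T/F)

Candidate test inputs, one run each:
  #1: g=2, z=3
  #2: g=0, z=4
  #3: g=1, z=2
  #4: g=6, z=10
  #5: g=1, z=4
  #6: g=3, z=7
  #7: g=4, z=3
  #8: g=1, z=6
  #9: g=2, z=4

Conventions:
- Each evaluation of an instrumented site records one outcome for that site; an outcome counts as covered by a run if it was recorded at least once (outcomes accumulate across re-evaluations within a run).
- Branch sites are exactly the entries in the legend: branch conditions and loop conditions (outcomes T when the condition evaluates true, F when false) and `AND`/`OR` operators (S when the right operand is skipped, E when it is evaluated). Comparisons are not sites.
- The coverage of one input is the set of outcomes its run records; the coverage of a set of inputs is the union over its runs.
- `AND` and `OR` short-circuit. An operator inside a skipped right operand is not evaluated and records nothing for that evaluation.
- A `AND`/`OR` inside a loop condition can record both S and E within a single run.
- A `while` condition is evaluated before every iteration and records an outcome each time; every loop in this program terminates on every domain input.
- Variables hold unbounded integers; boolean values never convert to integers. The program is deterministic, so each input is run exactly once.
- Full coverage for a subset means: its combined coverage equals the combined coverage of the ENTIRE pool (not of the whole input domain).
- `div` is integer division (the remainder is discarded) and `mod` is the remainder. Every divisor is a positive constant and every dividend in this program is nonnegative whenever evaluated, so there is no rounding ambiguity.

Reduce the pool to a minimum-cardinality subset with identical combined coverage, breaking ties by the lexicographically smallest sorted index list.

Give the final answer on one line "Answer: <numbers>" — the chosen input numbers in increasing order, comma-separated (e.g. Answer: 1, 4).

run #1 (g=2, z=3) records B1=F, B2=E, B3=F, B4=E, B5=T, B8=T
run #2 (g=0, z=4) records B1=T, B2=E, B3=F, B4=E, B5=T, B8=T
run #3 (g=1, z=2) records B1=T, B2=E, B3=F, B4=E, B5=T, B8=T
run #4 (g=6, z=10) records B1=F, B2=E, B3=F, B4=S, B5=F, B6=F, B7=E, B8=F, B9=F
run #5 (g=1, z=4) records B1=T, B2=E, B3=F, B4=E, B5=T, B8=T
run #6 (g=3, z=7) records B1=F, B2=E, B3=F, B4=E, B5=T, B8=T
run #7 (g=4, z=3) records B1=F, B2=E, B3=F, B4=E, B5=T, B8=T
run #8 (g=1, z=6) records B1=T, B2=E, B3=F, B4=S, B5=T, B8=T
run #9 (g=2, z=4) records B1=F, B2=E, B3=F, B4=E, B5=T, B8=T
together the pool reaches 13 outcomes: B1=T, B1=F, B2=E, B3=F, B4=S, B4=E, B5=T, B5=F, B6=F, B7=E, B8=T, B8=F, B9=F
checked all size-1 subsets: none covers 13 outcomes (max 9/13)
at size 2, {2, 4} reaches all 13 outcomes; every lexicographically earlier size-2 subset fails

Answer: 2, 4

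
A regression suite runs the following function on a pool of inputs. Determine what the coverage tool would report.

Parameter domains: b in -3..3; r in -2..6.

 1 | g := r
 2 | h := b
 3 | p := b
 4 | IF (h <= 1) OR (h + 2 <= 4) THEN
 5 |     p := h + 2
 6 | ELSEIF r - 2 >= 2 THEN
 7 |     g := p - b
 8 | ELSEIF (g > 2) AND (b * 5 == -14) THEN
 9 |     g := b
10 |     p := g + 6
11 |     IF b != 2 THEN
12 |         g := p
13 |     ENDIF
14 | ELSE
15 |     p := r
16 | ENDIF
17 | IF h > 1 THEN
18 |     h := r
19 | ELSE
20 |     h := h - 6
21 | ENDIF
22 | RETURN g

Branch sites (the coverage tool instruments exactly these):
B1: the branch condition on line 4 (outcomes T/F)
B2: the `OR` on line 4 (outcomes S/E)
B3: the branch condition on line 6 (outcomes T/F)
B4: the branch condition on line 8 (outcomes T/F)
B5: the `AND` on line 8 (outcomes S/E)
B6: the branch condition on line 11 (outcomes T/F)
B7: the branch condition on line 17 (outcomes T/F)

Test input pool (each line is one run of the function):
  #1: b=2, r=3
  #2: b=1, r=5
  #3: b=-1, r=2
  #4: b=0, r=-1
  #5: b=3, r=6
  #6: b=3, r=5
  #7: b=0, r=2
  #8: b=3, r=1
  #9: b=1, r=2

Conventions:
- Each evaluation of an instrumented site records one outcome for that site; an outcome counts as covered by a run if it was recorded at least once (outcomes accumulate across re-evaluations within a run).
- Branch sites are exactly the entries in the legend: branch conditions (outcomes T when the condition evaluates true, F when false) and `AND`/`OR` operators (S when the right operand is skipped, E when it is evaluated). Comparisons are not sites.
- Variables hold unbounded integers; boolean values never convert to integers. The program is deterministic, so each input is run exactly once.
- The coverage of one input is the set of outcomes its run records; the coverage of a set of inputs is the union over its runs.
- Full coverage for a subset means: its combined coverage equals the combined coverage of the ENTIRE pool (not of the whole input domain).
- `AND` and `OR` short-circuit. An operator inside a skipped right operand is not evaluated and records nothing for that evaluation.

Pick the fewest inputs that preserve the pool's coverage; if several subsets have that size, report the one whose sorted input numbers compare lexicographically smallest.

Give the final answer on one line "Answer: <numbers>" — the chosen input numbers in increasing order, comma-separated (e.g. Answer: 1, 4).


input #1, b=2, r=3: events B2->E, B1->T, B7->T; outcomes B1=T, B2=E, B7=T
input #2, b=1, r=5: events B2->S, B1->T, B7->F; outcomes B1=T, B2=S, B7=F
input #3, b=-1, r=2: events B2->S, B1->T, B7->F; outcomes B1=T, B2=S, B7=F
input #4, b=0, r=-1: events B2->S, B1->T, B7->F; outcomes B1=T, B2=S, B7=F
input #5, b=3, r=6: events B2->E, B1->F, B3->T, B7->T; outcomes B1=F, B2=E, B3=T, B7=T
input #6, b=3, r=5: events B2->E, B1->F, B3->T, B7->T; outcomes B1=F, B2=E, B3=T, B7=T
input #7, b=0, r=2: events B2->S, B1->T, B7->F; outcomes B1=T, B2=S, B7=F
input #8, b=3, r=1: events B2->E, B1->F, B3->F, B5->S, B4->F, B7->T; outcomes B1=F, B2=E, B3=F, B4=F, B5=S, B7=T
input #9, b=1, r=2: events B2->S, B1->T, B7->F; outcomes B1=T, B2=S, B7=F
pool-wide coverage (10 outcomes): B1=T, B1=F, B2=S, B2=E, B3=T, B3=F, B4=F, B5=S, B7=T, B7=F
size 1 is not enough: best union over all size-1 subsets is 6/10
size 2 is not enough: best union over all size-2 subsets is 9/10
inputs {2, 5, 8} (size 3) cover everything; no size-3 subset with a lexicographically smaller index list covers all 10
Answer: 2, 5, 8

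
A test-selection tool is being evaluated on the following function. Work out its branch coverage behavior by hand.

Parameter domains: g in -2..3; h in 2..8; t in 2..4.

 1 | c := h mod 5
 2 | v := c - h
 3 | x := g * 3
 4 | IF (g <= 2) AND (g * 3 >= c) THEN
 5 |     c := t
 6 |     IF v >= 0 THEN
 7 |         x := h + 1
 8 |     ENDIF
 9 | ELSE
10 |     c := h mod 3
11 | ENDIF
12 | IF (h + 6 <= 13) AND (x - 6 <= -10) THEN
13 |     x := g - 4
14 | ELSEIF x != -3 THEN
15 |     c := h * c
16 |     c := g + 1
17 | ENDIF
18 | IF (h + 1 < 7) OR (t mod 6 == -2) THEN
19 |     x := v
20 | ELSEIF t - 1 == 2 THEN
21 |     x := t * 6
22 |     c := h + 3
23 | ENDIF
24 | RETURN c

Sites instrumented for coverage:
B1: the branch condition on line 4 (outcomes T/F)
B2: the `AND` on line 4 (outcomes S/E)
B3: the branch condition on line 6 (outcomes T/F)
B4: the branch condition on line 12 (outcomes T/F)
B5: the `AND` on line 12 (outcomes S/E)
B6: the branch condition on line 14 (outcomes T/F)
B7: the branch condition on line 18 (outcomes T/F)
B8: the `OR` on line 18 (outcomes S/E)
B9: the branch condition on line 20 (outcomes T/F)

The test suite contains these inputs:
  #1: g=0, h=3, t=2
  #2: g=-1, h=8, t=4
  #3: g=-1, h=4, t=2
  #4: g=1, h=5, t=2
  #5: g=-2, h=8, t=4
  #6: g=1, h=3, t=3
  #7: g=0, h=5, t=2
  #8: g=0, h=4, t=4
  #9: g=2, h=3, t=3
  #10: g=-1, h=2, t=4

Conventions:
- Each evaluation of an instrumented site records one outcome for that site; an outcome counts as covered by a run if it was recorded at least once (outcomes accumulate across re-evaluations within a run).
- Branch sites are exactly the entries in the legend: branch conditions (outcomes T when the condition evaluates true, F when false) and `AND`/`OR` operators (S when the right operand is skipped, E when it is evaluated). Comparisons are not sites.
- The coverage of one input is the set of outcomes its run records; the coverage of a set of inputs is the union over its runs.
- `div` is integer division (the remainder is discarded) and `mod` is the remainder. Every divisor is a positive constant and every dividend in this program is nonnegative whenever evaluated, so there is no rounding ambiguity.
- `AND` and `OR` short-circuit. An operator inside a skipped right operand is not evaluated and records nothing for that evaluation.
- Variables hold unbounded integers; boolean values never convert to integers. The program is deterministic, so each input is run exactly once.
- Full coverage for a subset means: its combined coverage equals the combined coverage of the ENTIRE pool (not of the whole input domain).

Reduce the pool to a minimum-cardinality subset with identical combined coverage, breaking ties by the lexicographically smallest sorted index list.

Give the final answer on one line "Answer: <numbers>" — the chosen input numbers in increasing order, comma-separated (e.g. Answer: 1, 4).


run #1 (g=0, h=3, t=2) runs B2->E, B1->F, B5->E, B4->F, B6->T, B8->S, B7->T; records B1=F, B2=E, B4=F, B5=E, B6=T, B7=T, B8=S
run #2 (g=-1, h=8, t=4) runs B2->E, B1->F, B5->S, B4->F, B6->F, B8->E, B7->F, B9->F; records B1=F, B2=E, B4=F, B5=S, B6=F, B7=F, B8=E, B9=F
run #3 (g=-1, h=4, t=2) runs B2->E, B1->F, B5->E, B4->F, B6->F, B8->S, B7->T; records B1=F, B2=E, B4=F, B5=E, B6=F, B7=T, B8=S
run #4 (g=1, h=5, t=2) runs B2->E, B1->T, B3->F, B5->E, B4->F, B6->T, B8->S, B7->T; records B1=T, B2=E, B3=F, B4=F, B5=E, B6=T, B7=T, B8=S
run #5 (g=-2, h=8, t=4) runs B2->E, B1->F, B5->S, B4->F, B6->T, B8->E, B7->F, B9->F; records B1=F, B2=E, B4=F, B5=S, B6=T, B7=F, B8=E, B9=F
run #6 (g=1, h=3, t=3) runs B2->E, B1->T, B3->T, B5->E, B4->F, B6->T, B8->S, B7->T; records B1=T, B2=E, B3=T, B4=F, B5=E, B6=T, B7=T, B8=S
run #7 (g=0, h=5, t=2) runs B2->E, B1->T, B3->F, B5->E, B4->F, B6->T, B8->S, B7->T; records B1=T, B2=E, B3=F, B4=F, B5=E, B6=T, B7=T, B8=S
run #8 (g=0, h=4, t=4) runs B2->E, B1->F, B5->E, B4->F, B6->T, B8->S, B7->T; records B1=F, B2=E, B4=F, B5=E, B6=T, B7=T, B8=S
run #9 (g=2, h=3, t=3) runs B2->E, B1->T, B3->T, B5->E, B4->F, B6->T, B8->S, B7->T; records B1=T, B2=E, B3=T, B4=F, B5=E, B6=T, B7=T, B8=S
run #10 (g=-1, h=2, t=4) runs B2->E, B1->F, B5->E, B4->F, B6->F, B8->S, B7->T; records B1=F, B2=E, B4=F, B5=E, B6=F, B7=T, B8=S
together the pool reaches 15 outcomes: B1=T, B1=F, B2=E, B3=T, B3=F, B4=F, B5=S, B5=E, B6=T, B6=F, B7=T, B7=F, B8=S, B8=E, B9=F
checked all size-1 subsets: none covers 15 outcomes (max 8/15)
checked all size-2 subsets: none covers 15 outcomes (max 14/15)
the canonical winner is {2, 4, 6}: size 3, full 15-outcome coverage, earliest index list among size-3 covers
Answer: 2, 4, 6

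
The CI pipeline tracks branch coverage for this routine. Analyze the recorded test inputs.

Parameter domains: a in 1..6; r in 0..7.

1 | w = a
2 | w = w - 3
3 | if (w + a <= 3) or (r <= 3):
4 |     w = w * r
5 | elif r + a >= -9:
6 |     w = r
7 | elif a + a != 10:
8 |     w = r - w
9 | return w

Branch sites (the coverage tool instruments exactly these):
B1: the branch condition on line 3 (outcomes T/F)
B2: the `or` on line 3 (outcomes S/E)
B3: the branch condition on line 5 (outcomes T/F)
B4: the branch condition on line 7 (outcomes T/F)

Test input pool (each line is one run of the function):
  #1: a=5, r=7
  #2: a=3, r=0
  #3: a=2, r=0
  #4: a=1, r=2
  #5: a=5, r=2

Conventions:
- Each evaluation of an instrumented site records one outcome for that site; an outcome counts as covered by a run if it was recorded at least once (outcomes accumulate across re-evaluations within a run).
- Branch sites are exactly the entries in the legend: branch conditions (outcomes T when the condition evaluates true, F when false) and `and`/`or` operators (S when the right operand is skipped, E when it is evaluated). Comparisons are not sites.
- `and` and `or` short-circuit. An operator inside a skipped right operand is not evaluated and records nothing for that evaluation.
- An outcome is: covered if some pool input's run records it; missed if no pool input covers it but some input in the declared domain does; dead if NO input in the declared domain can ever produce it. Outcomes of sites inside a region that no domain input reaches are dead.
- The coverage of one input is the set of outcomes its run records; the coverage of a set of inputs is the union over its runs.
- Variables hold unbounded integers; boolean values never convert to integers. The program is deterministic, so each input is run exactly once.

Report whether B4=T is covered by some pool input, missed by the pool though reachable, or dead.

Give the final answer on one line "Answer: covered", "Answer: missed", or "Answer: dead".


no pool input records B4=T
checking all 48 inputs in the declared domain: B4=T is never recorded -> dead
Answer: dead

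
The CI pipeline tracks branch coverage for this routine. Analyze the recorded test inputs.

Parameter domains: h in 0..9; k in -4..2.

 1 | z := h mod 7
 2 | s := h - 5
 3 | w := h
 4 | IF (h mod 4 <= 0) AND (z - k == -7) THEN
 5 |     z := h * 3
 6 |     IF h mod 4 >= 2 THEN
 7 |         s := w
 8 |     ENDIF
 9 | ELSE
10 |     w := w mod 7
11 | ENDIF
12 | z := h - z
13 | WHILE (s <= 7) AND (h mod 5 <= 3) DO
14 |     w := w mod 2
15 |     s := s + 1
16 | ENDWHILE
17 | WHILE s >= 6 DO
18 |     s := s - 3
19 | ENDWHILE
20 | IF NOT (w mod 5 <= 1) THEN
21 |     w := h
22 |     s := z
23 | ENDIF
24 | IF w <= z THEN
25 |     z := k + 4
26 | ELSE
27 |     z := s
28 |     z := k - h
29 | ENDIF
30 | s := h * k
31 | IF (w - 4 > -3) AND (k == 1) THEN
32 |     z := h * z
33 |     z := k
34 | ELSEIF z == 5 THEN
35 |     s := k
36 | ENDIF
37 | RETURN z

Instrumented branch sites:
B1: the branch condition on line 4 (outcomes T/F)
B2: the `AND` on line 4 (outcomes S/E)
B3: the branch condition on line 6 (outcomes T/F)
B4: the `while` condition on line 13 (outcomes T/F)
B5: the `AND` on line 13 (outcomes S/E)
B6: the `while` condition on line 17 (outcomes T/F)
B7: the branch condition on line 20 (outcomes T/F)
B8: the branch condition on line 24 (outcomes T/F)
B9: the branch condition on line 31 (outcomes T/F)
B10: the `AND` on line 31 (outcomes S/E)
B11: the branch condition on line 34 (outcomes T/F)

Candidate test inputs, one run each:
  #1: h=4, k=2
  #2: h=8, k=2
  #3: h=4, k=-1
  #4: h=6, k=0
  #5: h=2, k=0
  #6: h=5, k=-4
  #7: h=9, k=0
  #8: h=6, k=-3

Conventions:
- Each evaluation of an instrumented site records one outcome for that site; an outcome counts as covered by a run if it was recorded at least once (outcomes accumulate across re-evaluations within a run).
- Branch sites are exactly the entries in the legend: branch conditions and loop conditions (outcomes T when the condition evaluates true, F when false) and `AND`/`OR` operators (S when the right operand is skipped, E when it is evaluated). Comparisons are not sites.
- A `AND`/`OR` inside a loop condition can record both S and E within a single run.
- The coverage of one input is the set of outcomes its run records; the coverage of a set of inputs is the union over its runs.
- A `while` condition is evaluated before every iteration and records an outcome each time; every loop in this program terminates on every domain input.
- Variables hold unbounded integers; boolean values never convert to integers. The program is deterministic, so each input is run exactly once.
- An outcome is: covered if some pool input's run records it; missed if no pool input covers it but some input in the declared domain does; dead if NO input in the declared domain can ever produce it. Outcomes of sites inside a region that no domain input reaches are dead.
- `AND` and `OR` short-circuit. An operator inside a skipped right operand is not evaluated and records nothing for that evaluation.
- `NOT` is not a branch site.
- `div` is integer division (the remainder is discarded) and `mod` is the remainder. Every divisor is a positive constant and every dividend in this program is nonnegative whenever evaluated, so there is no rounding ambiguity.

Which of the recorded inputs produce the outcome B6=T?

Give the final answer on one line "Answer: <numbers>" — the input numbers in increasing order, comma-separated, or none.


input #1 (h=4, k=2): does not produce B6=T
input #2 (h=8, k=2): produces B6=T
input #3 (h=4, k=-1): does not produce B6=T
input #4 (h=6, k=0): produces B6=T
input #5 (h=2, k=0): produces B6=T
input #6 (h=5, k=-4): produces B6=T
input #7 (h=9, k=0): does not produce B6=T
input #8 (h=6, k=-3): produces B6=T
Answer: 2, 4, 5, 6, 8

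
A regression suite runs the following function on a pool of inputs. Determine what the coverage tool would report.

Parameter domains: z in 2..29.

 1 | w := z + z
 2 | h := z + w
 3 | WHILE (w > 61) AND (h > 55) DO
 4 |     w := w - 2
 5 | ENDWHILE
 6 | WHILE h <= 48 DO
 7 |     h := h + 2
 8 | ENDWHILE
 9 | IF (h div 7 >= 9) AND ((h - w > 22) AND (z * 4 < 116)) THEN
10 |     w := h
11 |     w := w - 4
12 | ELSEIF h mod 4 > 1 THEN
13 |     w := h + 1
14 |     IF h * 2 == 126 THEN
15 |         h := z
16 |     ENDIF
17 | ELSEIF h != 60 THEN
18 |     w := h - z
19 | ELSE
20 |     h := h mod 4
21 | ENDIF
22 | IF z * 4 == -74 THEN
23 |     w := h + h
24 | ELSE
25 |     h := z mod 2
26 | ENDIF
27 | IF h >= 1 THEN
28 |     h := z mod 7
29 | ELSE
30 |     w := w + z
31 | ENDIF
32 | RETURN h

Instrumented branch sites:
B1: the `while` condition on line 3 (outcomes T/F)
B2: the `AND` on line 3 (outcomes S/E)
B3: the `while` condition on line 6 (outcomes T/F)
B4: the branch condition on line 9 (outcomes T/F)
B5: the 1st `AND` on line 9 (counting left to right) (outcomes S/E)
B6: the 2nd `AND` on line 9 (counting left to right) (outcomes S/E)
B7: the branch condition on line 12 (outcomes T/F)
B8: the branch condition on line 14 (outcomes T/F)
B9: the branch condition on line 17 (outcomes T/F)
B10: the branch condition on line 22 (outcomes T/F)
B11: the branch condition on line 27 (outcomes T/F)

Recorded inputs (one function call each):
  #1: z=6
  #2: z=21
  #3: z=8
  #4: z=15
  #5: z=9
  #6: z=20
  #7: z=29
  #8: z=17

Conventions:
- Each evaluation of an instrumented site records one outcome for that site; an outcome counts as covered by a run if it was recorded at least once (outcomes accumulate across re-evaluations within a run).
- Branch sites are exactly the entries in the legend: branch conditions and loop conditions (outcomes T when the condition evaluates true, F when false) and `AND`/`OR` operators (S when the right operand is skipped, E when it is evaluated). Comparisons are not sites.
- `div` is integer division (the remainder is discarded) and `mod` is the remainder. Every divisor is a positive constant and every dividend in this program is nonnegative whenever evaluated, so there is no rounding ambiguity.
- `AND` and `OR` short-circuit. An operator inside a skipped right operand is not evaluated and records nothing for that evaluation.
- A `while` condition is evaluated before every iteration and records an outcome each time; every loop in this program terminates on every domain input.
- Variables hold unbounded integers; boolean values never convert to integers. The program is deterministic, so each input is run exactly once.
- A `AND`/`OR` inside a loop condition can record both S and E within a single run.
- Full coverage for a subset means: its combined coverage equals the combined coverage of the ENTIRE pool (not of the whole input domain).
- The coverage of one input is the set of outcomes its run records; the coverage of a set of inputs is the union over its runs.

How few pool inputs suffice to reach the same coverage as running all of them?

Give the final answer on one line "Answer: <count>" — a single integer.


run #1 (z=6) records B1=F, B2=S, B3=T, B3=F, B4=F, B5=S, B7=T, B8=F, B10=F, B11=F
run #2 (z=21) records B1=F, B2=S, B3=F, B4=F, B5=E, B6=S, B7=T, B8=T, B10=F, B11=T
run #3 (z=8) records B1=F, B2=S, B3=T, B3=F, B4=F, B5=S, B7=T, B8=F, B10=F, B11=F
run #4 (z=15) records B1=F, B2=S, B3=T, B3=F, B4=F, B5=S, B7=F, B9=T, B10=F, B11=T
run #5 (z=9) records B1=F, B2=S, B3=T, B3=F, B4=F, B5=S, B7=F, B9=T, B10=F, B11=T
run #6 (z=20) records B1=F, B2=S, B3=F, B4=F, B5=S, B7=F, B9=F, B10=F, B11=F
run #7 (z=29) records B1=F, B2=S, B3=F, B4=F, B5=E, B6=E, B7=T, B8=F, B10=F, B11=T
run #8 (z=17) records B1=F, B2=S, B3=F, B4=F, B5=S, B7=T, B8=F, B10=F, B11=T
pool-wide coverage (18 outcomes): B1=F, B2=S, B3=T, B3=F, B4=F, B5=S, B5=E, B6=S, B6=E, B7=T, B7=F, B8=T, B8=F, B9=T, B9=F, B10=F, B11=T, B11=F
size 1 is not enough: best union over all size-1 subsets is 10/18
size 2 is not enough: best union over all size-2 subsets is 14/18
size 3 is not enough: best union over all size-3 subsets is 16/18
size 4: inputs {2, 4, 6, 7} cover all 18 outcomes, and no lexicographically smaller subset of this size does
Answer: 4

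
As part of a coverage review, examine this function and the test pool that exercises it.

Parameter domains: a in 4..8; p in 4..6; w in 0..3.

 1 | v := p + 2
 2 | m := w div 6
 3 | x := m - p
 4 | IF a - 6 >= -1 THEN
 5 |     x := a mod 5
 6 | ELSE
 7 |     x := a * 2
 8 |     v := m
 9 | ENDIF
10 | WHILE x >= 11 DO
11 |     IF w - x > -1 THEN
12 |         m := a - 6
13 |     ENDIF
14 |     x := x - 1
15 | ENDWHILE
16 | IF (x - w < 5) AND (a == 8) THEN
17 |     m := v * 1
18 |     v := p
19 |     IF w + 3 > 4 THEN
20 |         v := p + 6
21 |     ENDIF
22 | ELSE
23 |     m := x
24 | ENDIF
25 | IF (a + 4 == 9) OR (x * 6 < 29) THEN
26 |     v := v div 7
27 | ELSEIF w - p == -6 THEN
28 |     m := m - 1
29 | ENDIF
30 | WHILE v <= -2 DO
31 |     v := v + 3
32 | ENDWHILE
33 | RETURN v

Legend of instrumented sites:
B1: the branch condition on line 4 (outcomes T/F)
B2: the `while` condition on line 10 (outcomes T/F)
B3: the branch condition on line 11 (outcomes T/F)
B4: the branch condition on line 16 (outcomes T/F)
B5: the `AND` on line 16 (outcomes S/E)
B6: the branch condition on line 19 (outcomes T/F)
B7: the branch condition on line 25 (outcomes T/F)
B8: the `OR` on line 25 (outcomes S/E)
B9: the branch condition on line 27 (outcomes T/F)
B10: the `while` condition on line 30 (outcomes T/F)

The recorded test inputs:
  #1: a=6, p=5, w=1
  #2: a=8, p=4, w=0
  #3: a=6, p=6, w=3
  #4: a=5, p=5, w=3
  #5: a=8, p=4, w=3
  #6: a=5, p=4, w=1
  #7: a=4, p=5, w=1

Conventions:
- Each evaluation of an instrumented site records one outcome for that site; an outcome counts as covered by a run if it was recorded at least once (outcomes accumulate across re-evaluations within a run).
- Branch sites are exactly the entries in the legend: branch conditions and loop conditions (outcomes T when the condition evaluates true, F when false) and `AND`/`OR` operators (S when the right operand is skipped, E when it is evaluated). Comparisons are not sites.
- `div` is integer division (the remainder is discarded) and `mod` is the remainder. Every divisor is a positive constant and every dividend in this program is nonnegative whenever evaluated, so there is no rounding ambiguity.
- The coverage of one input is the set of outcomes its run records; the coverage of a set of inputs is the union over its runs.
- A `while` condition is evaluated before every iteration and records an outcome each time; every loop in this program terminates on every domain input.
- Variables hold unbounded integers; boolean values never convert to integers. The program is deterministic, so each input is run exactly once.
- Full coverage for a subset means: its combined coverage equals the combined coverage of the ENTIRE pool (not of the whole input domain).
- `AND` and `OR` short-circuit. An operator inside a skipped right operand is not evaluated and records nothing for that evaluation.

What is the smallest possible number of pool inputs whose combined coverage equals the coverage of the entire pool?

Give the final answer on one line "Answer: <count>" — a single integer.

input #1, a=6, p=5, w=1: outcomes B1=T, B2=F, B4=F, B5=E, B7=T, B8=E, B10=F
input #2, a=8, p=4, w=0: outcomes B1=T, B2=F, B4=T, B5=E, B6=F, B7=T, B8=E, B10=F
input #3, a=6, p=6, w=3: outcomes B1=T, B2=F, B4=F, B5=E, B7=T, B8=E, B10=F
input #4, a=5, p=5, w=3: outcomes B1=T, B2=F, B4=F, B5=E, B7=T, B8=S, B10=F
input #5, a=8, p=4, w=3: outcomes B1=T, B2=F, B4=T, B5=E, B6=T, B7=T, B8=E, B10=F
input #6, a=5, p=4, w=1: outcomes B1=T, B2=F, B4=F, B5=E, B7=T, B8=S, B10=F
input #7, a=4, p=5, w=1: outcomes B1=F, B2=F, B4=F, B5=S, B7=F, B8=E, B9=F, B10=F
pool-wide coverage (15 outcomes): B1=T, B1=F, B2=F, B4=T, B4=F, B5=S, B5=E, B6=T, B6=F, B7=T, B7=F, B8=S, B8=E, B9=F, B10=F
every size-1 subset falls short of the 15 outcomes (best: 8/15)
every size-2 subset falls short of the 15 outcomes (best: 13/15)
every size-3 subset falls short of the 15 outcomes (best: 14/15)
size 4: inputs {2, 4, 5, 7} cover all 15 outcomes, and no lexicographically smaller subset of this size does

Answer: 4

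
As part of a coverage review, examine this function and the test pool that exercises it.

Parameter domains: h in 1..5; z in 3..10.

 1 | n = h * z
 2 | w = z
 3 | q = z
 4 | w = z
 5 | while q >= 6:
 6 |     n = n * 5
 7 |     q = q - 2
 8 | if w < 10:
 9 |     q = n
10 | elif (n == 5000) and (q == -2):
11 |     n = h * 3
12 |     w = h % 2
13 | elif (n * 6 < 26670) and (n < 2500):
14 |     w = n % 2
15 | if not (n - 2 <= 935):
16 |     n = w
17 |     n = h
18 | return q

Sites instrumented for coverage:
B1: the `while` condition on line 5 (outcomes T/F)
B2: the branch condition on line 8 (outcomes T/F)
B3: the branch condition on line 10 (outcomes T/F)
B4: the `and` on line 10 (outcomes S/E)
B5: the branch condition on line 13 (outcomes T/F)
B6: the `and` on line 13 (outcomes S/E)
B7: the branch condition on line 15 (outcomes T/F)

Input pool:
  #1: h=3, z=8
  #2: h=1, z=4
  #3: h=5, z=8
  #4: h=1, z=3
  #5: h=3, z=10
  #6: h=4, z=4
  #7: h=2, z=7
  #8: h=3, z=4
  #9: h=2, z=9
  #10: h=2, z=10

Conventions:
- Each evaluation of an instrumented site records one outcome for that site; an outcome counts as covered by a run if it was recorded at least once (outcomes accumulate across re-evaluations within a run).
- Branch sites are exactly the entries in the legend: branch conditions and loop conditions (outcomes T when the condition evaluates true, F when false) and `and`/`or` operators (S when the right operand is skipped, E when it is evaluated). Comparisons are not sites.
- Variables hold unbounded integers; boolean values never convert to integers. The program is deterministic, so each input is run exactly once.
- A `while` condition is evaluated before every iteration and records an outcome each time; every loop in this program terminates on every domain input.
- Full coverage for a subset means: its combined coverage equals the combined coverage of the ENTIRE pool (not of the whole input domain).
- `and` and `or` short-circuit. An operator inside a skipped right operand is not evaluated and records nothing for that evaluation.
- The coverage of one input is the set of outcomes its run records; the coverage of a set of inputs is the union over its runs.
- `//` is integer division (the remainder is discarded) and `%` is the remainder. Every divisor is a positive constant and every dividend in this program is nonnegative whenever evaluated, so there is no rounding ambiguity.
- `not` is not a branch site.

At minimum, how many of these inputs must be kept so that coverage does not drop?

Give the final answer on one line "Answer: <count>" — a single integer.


input #1, h=3, z=8: events B1->T, B1->T, B1->F, B2->T, B7->F; outcomes B1=T, B1=F, B2=T, B7=F
input #2, h=1, z=4: events B1->F, B2->T, B7->F; outcomes B1=F, B2=T, B7=F
input #3, h=5, z=8: events B1->T, B1->T, B1->F, B2->T, B7->T; outcomes B1=T, B1=F, B2=T, B7=T
input #4, h=1, z=3: events B1->F, B2->T, B7->F; outcomes B1=F, B2=T, B7=F
input #5, h=3, z=10: events B1->T, B1->T, B1->T, B1->F, B2->F, B4->S, B3->F, B6->E, B5->F, B7->T; outcomes B1=T, B1=F, B2=F, B3=F, B4=S, B5=F, B6=E, B7=T
input #6, h=4, z=4: events B1->F, B2->T, B7->F; outcomes B1=F, B2=T, B7=F
input #7, h=2, z=7: events B1->T, B1->F, B2->T, B7->F; outcomes B1=T, B1=F, B2=T, B7=F
input #8, h=3, z=4: events B1->F, B2->T, B7->F; outcomes B1=F, B2=T, B7=F
input #9, h=2, z=9: events B1->T, B1->T, B1->F, B2->T, B7->F; outcomes B1=T, B1=F, B2=T, B7=F
input #10, h=2, z=10: events B1->T, B1->T, B1->T, B1->F, B2->F, B4->S, B3->F, B6->E, B5->F, B7->T; outcomes B1=T, B1=F, B2=F, B3=F, B4=S, B5=F, B6=E, B7=T
together the pool reaches 10 outcomes: B1=T, B1=F, B2=T, B2=F, B3=F, B4=S, B5=F, B6=E, B7=T, B7=F
size 1 is not enough: best union over all size-1 subsets is 8/10
inputs {1, 5} (size 2) cover everything; no size-2 subset with a lexicographically smaller index list covers all 10
Answer: 2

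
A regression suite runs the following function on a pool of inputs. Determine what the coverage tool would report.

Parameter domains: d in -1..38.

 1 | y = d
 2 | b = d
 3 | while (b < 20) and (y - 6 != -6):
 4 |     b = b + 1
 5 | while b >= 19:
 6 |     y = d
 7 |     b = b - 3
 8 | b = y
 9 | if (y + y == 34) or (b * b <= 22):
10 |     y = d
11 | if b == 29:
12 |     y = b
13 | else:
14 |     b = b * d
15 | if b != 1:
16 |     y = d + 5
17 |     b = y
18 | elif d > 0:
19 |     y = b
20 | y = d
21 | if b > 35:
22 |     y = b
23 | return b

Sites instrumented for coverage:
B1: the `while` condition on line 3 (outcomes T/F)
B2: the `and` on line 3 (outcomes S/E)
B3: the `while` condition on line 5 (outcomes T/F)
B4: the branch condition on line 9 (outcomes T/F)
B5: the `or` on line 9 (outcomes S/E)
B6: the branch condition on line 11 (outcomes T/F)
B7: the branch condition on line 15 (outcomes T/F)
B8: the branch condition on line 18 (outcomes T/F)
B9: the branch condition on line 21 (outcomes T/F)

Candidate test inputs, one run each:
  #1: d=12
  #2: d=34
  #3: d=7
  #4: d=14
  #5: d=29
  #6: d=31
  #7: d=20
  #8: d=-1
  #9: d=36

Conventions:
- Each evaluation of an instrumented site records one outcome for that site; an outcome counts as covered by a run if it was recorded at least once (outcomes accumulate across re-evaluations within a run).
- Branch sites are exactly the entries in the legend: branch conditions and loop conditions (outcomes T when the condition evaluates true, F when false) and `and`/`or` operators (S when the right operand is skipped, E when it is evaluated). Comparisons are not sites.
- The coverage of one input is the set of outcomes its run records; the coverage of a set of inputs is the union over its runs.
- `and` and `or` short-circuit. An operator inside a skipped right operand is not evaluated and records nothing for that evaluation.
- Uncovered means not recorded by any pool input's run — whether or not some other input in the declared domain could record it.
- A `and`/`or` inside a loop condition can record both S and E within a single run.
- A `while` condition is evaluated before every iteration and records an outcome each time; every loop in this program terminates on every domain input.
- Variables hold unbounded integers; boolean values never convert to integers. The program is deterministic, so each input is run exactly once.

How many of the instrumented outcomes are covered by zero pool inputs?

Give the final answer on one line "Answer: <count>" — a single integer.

test 1 (d=12) fires B2->E, B1->T, B2->E, B1->T, B2->E, B1->T, B2->E, B1->T, B2->E, B1->T, B2->E, B1->T, B2->E, B1->T, ...; hits B1=T, B1=F, B2=S, B2=E, B3=T, B3=F, B4=F, B5=E, B6=F, B7=T, B9=F
test 2 (d=34) fires B2->S, B1->F, B3->T, B3->T, B3->T, B3->T, B3->T, B3->T, B3->F, B5->E, B4->F, B6->F, B7->T, B9->T; hits B1=F, B2=S, B3=T, B3=F, B4=F, B5=E, B6=F, B7=T, B9=T
test 3 (d=7) fires B2->E, B1->T, B2->E, B1->T, B2->E, B1->T, B2->E, B1->T, B2->E, B1->T, B2->E, B1->T, B2->E, B1->T, ...; hits B1=T, B1=F, B2=S, B2=E, B3=T, B3=F, B4=F, B5=E, B6=F, B7=T, B9=F
test 4 (d=14) fires B2->E, B1->T, B2->E, B1->T, B2->E, B1->T, B2->E, B1->T, B2->E, B1->T, B2->E, B1->T, B2->S, B1->F, ...; hits B1=T, B1=F, B2=S, B2=E, B3=T, B3=F, B4=F, B5=E, B6=F, B7=T, B9=F
test 5 (d=29) fires B2->S, B1->F, B3->T, B3->T, B3->T, B3->T, B3->F, B5->E, B4->F, B6->T, B7->T, B9->F; hits B1=F, B2=S, B3=T, B3=F, B4=F, B5=E, B6=T, B7=T, B9=F
test 6 (d=31) fires B2->S, B1->F, B3->T, B3->T, B3->T, B3->T, B3->T, B3->F, B5->E, B4->F, B6->F, B7->T, B9->T; hits B1=F, B2=S, B3=T, B3=F, B4=F, B5=E, B6=F, B7=T, B9=T
test 7 (d=20) fires B2->S, B1->F, B3->T, B3->F, B5->E, B4->F, B6->F, B7->T, B9->F; hits B1=F, B2=S, B3=T, B3=F, B4=F, B5=E, B6=F, B7=T, B9=F
test 8 (d=-1) fires B2->E, B1->T, B2->E, B1->T, B2->E, B1->T, B2->E, B1->T, B2->E, B1->T, B2->E, B1->T, B2->E, B1->T, ...; hits B1=T, B1=F, B2=S, B2=E, B3=T, B3=F, B4=T, B5=E, B6=F, B7=F, B8=F, B9=F
test 9 (d=36) fires B2->S, B1->F, B3->T, B3->T, B3->T, B3->T, B3->T, B3->T, B3->F, B5->E, B4->F, B6->F, B7->T, B9->T; hits B1=F, B2=S, B3=T, B3=F, B4=F, B5=E, B6=F, B7=T, B9=T
union over the pool: B1=T, B1=F, B2=S, B2=E, B3=T, B3=F, B4=T, B4=F, B5=E, B6=T, B6=F, B7=T, B7=F, B8=F, B9=T, B9=F
uncovered (2 of 18): B5=S, B8=T

Answer: 2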